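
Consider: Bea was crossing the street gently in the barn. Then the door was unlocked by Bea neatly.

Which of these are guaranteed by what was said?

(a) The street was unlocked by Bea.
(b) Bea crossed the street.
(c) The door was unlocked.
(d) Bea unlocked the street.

(a) Not entailed — Bea unlocked the door, not the street; the street belongs to the crossing event.
(b) Not entailed — 'was crossing' is progressive on an accomplishment; it does not entail the completed 'crossed'.
(c) Entailed — the original entails any weakening of itself; this just drops 'neatly' and generalizes the agent.
(d) Not entailed — Bea unlocked the door, not the street; the street belongs to the crossing event.

(c)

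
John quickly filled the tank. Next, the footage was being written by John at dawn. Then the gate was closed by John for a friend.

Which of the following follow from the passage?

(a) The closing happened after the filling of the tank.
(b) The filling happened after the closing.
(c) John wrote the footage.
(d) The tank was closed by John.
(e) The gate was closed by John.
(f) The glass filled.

(a) Entailed — the narrative places the filling before the closing.
(b) Not entailed — the narrative places the filling before the closing, not after.
(c) Not entailed — 'was writing' is progressive on an accomplishment; it does not entail the completed 'wrote'.
(d) Not entailed — John closed the gate, not the tank; the tank belongs to the filling event.
(e) Entailed — every conjunct here is already in the original closing event.
(f) Not entailed — the tank is what filled, not the glass.

(a), (e)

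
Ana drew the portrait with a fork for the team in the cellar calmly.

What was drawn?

'the portrait' marks the patient of the drawing event.

the portrait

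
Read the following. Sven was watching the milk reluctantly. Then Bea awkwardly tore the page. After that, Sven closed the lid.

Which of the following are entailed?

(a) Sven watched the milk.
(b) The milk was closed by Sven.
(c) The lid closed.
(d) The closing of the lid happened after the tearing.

(a) Entailed — 'watch' is an activity; 'was watching' entails that some watching happened, so 'watched' holds.
(b) Not entailed — Sven closed the lid, not the milk; the milk belongs to the watching event.
(c) Entailed — 'Sven closed the lid' is causative; it entails the inchoative 'the lid closed'.
(d) Entailed — the narrative places the tearing before the closing.

(a), (c), (d)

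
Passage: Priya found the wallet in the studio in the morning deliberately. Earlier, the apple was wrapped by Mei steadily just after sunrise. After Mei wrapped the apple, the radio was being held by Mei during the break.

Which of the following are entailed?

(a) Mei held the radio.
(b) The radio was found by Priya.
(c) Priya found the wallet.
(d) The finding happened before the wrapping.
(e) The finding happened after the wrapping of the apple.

(a), (c), (e)

(a) Entailed — 'hold' is an activity; 'was holding' entails that some holding happened, so 'held' holds.
(b) Not entailed — Priya found the wallet, not the radio; the radio belongs to the holding event.
(c) Entailed — dropping 'deliberately', 'in the morning', 'in the studio' leaves a sub-description the original still satisfies.
(d) Not entailed — the narrative places the wrapping before the finding, not after.
(e) Entailed — the narrative places the wrapping before the finding.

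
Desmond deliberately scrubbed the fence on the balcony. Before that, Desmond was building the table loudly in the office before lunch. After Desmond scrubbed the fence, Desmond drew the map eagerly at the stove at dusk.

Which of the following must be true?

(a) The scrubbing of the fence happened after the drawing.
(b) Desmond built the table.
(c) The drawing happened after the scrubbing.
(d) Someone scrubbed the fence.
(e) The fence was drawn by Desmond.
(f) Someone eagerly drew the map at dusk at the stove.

(a) Not entailed — the narrative places the scrubbing before the drawing, not after.
(b) Not entailed — 'was building' is progressive on an accomplishment; it does not entail the completed 'built'.
(c) Entailed — the narrative places the scrubbing before the drawing.
(d) Entailed — dropping 'on the balcony', 'deliberately' and generalizing the agent leaves a sub-description the original still satisfies.
(e) Not entailed — Desmond drew the map, not the fence; the fence belongs to the scrubbing event.
(f) Entailed — generalizing the agent leaves a sub-description the original still satisfies.

(c), (d), (f)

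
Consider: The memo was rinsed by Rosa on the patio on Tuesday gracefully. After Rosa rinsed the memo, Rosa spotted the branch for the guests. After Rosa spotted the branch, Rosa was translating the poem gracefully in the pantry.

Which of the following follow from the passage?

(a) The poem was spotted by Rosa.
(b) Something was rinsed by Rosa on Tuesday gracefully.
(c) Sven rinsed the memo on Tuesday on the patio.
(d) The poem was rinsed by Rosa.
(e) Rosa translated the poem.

(a) Not entailed — Rosa spotted the branch, not the poem; the poem belongs to the translating event.
(b) Entailed — this follows by dropping conjuncts from the rinsing event's description.
(c) Not entailed — the passage has Rosa rinsing the memo, not Sven.
(d) Not entailed — Rosa rinsed the memo, not the poem; the poem belongs to the translating event.
(e) Not entailed — 'was translating' is progressive on an accomplishment; it does not entail the completed 'translated'.

(b)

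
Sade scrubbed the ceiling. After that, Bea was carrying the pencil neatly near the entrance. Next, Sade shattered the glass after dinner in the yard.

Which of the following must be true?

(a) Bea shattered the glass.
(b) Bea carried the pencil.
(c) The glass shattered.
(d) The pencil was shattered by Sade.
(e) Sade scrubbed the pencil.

(b), (c)

(a) Not entailed — the passage has Sade shattering the glass, not Bea.
(b) Entailed — 'carry' is an activity; 'was carrying' entails that some carrying happened, so 'carried' holds.
(c) Entailed — 'Sade shattered the glass' is causative; it entails the inchoative 'the glass shattered'.
(d) Not entailed — Sade shattered the glass, not the pencil; the pencil belongs to the carrying event.
(e) Not entailed — Sade scrubbed the ceiling, not the pencil; the pencil belongs to the carrying event.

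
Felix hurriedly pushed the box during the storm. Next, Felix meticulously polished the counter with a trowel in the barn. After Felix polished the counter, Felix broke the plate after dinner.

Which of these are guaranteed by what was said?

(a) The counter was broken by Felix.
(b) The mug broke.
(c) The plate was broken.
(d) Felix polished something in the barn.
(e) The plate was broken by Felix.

(a) Not entailed — Felix broke the plate, not the counter; the counter belongs to the polishing event.
(b) Not entailed — the plate is what broke, not the mug.
(c) Entailed — the original entails any weakening of itself; this just drops 'after dinner' and generalizes the agent.
(d) Entailed — this follows by dropping conjuncts from the polishing event's description.
(e) Entailed — dropping 'after dinner' leaves a sub-description the original still satisfies.

(c), (d), (e)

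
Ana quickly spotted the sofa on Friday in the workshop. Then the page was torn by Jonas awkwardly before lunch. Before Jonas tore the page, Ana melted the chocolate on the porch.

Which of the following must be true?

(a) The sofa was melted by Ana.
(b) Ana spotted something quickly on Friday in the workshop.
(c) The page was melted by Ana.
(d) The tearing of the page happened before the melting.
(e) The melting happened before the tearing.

(b), (e)

(a) Not entailed — Ana melted the chocolate, not the sofa; the sofa belongs to the spotting event.
(b) Entailed — every conjunct here is already in the original spotting event.
(c) Not entailed — Ana melted the chocolate, not the page; the page belongs to the tearing event.
(d) Not entailed — the narrative places the melting before the tearing, not after.
(e) Entailed — the narrative places the melting before the tearing.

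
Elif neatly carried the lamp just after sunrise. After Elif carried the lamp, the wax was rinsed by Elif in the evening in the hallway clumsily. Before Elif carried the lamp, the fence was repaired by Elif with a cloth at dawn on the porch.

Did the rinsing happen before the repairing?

The narrative orders the repairing before the rinsing.

no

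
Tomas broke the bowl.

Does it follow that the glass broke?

Nothing is said about any glass; only the bowl is affected.

no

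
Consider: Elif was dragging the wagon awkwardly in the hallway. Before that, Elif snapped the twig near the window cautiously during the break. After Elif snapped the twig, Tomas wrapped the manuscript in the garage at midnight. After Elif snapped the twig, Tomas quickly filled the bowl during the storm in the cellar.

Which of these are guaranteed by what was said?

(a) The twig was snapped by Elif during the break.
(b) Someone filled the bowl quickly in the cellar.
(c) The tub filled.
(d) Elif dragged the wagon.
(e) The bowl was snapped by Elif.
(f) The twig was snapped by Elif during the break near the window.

(a), (b), (d), (f)

(a) Entailed — this follows by dropping conjuncts from the snapping event's description.
(b) Entailed — dropping 'during the storm' and generalizing the agent leaves a sub-description the original still satisfies.
(c) Not entailed — the bowl is what filled, not the tub.
(d) Entailed — 'drag' is an activity; 'was dragging' entails that some dragging happened, so 'dragged' holds.
(e) Not entailed — Elif snapped the twig, not the bowl; the bowl belongs to the filling event.
(f) Entailed — the original entails any weakening of itself; this just drops 'cautiously'.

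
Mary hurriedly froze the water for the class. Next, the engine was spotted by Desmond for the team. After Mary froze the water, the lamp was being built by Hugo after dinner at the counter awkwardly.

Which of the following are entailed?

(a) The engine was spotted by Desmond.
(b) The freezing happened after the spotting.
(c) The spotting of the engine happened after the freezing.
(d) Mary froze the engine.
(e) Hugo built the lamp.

(a) Entailed — the original entails any weakening of itself; this just drops 'for the team'.
(b) Not entailed — the narrative places the freezing before the spotting, not after.
(c) Entailed — the narrative places the freezing before the spotting.
(d) Not entailed — Mary froze the water, not the engine; the engine belongs to the spotting event.
(e) Not entailed — 'was building' is progressive on an accomplishment; it does not entail the completed 'built'.

(a), (c)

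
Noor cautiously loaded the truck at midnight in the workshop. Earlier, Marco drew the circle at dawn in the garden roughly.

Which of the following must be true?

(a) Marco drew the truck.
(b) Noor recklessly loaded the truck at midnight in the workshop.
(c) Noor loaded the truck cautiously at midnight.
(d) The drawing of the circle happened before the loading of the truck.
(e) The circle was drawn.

(c), (d), (e)

(a) Not entailed — Marco drew the circle, not the truck; the truck belongs to the loading event.
(b) Not entailed — 'recklessly' adds a manner not in (and inconsistent with) the original.
(c) Entailed — the original entails any weakening of itself; this just drops 'in the workshop'.
(d) Entailed — the narrative places the drawing before the loading.
(e) Entailed — dropping 'roughly', 'at dawn', 'in the garden' and generalizing the agent leaves a sub-description the original still satisfies.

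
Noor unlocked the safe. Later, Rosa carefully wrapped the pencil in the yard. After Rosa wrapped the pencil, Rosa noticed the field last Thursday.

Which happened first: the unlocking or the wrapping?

The connectives place the unlocking before the wrapping.

the unlocking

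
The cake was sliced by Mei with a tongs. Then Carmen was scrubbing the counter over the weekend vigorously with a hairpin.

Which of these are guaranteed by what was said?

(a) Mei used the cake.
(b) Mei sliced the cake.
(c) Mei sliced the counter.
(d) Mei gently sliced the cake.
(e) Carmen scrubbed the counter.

(b), (e)

(a) Not entailed — the cake is the patient, not an instrument — Mei used a tongs.
(b) Entailed — the original entails any weakening of itself; this just drops 'with a tongs'.
(c) Not entailed — Mei sliced the cake, not the counter; the counter belongs to the scrubbing event.
(d) Not entailed — 'gently' adds information not in the original event.
(e) Entailed — 'scrub' is an activity; 'was scrubbing' entails that some scrubbing happened, so 'scrubbed' holds.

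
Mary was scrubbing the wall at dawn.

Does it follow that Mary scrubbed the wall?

'scrub' is atelic; if Mary was scrubbing the wall, then Mary scrubbed the wall (for some time).

yes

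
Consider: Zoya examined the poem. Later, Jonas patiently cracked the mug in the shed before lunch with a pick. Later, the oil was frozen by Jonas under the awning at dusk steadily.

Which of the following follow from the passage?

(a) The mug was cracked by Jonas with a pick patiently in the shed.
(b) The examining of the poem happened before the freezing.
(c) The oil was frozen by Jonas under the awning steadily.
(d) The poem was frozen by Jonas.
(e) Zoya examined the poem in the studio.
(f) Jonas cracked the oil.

(a), (b), (c)

(a) Entailed — every conjunct here is already in the original cracking event.
(b) Entailed — the narrative places the examining before the freezing.
(c) Entailed — the original entails any weakening of itself; this just drops 'at dusk'.
(d) Not entailed — Jonas froze the oil, not the poem; the poem belongs to the examining event.
(e) Not entailed — 'in the studio' adds information not in the original event.
(f) Not entailed — Jonas cracked the mug, not the oil; the oil belongs to the freezing event.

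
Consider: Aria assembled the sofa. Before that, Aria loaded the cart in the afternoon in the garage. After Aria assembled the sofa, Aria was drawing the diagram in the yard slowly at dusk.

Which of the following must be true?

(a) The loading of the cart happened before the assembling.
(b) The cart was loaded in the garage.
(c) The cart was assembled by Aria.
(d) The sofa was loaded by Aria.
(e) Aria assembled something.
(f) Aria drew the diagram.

(a), (b), (e)

(a) Entailed — the narrative places the loading before the assembling.
(b) Entailed — this follows by dropping conjuncts from the loading event's description.
(c) Not entailed — Aria assembled the sofa, not the cart; the cart belongs to the loading event.
(d) Not entailed — Aria loaded the cart, not the sofa; the sofa belongs to the assembling event.
(e) Entailed — generalizing the patient leaves a sub-description the original still satisfies.
(f) Not entailed — 'was drawing' is progressive on an accomplishment; it does not entail the completed 'drew'.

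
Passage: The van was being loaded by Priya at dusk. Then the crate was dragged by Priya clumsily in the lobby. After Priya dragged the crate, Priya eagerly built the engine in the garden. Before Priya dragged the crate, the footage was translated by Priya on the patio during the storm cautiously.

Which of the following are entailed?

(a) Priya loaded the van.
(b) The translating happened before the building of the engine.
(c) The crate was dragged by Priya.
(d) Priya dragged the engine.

(a) Not entailed — 'was loading' is progressive on an accomplishment; it does not entail the completed 'loaded'.
(b) Entailed — the narrative places the translating before the building.
(c) Entailed — the original entails any weakening of itself; this just drops 'clumsily', 'in the lobby'.
(d) Not entailed — Priya dragged the crate, not the engine; the engine belongs to the building event.

(b), (c)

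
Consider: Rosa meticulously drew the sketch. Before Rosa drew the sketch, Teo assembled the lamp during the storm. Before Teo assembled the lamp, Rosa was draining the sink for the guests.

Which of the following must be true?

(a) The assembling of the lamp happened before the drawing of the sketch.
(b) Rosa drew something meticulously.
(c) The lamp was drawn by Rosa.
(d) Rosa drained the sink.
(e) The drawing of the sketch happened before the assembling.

(a), (b)

(a) Entailed — the narrative places the assembling before the drawing.
(b) Entailed — the original entails any weakening of itself; this just generalizes the patient.
(c) Not entailed — Rosa drew the sketch, not the lamp; the lamp belongs to the assembling event.
(d) Not entailed — 'was draining' is progressive on an accomplishment; it does not entail the completed 'drained'.
(e) Not entailed — the narrative places the assembling before the drawing, not after.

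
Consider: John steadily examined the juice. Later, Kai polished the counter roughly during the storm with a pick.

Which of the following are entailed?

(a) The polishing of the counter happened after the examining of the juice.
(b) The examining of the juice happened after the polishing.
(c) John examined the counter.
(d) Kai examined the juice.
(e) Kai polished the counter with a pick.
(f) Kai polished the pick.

(a) Entailed — the narrative places the examining before the polishing.
(b) Not entailed — the narrative places the examining before the polishing, not after.
(c) Not entailed — John examined the juice, not the counter; the counter belongs to the polishing event.
(d) Not entailed — the passage has John examining the juice, not Kai.
(e) Entailed — every conjunct here is already in the original polishing event.
(f) Not entailed — the pick is the instrument, not what was polished.

(a), (e)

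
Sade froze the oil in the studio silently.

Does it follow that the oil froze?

yes

'Sade froze the oil' is the causative; it entails the inchoative 'the oil froze'.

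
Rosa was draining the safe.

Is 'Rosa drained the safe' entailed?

'was draining' is progressive; for an accomplishment like 'drain the safe', it doesn't entail completion.

no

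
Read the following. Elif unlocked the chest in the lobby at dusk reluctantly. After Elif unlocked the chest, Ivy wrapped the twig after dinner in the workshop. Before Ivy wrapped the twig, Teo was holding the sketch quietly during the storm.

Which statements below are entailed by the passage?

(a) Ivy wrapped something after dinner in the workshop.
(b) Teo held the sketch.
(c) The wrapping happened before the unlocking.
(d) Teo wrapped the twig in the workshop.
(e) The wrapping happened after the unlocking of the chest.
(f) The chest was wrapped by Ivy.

(a), (b), (e)

(a) Entailed — this follows by dropping conjuncts from the wrapping event's description.
(b) Entailed — 'hold' is an activity; 'was holding' entails that some holding happened, so 'held' holds.
(c) Not entailed — the narrative places the unlocking before the wrapping, not after.
(d) Not entailed — the passage has Ivy wrapping the twig, not Teo.
(e) Entailed — the narrative places the unlocking before the wrapping.
(f) Not entailed — Ivy wrapped the twig, not the chest; the chest belongs to the unlocking event.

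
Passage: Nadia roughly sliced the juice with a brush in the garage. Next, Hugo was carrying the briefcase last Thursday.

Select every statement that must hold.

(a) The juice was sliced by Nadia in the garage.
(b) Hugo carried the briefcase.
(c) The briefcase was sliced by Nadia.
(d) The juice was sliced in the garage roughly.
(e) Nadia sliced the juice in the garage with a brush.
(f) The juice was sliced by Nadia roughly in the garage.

(a) Entailed — dropping 'with a brush', 'roughly' leaves a sub-description the original still satisfies.
(b) Entailed — 'carry' is an activity; 'was carrying' entails that some carrying happened, so 'carried' holds.
(c) Not entailed — Nadia sliced the juice, not the briefcase; the briefcase belongs to the carrying event.
(d) Entailed — every conjunct here is already in the original slicing event.
(e) Entailed — dropping 'roughly' leaves a sub-description the original still satisfies.
(f) Entailed — the original entails any weakening of itself; this just drops 'with a brush'.

(a), (b), (d), (e), (f)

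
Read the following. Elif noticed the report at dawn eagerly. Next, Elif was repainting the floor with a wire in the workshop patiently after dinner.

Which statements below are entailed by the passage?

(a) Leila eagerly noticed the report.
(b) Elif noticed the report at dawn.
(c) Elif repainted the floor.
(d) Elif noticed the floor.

(b)

(a) Not entailed — the passage has Elif noticing the report, not Leila.
(b) Entailed — every conjunct here is already in the original noticing event.
(c) Not entailed — 'was repainting' is progressive on an accomplishment; it does not entail the completed 'repainted'.
(d) Not entailed — Elif noticed the report, not the floor; the floor belongs to the repainting event.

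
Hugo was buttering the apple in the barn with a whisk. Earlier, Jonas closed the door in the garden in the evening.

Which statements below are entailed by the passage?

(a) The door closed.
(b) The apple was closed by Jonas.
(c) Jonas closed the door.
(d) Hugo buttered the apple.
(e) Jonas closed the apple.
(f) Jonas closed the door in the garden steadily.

(a), (c)

(a) Entailed — 'Jonas closed the door' is causative; it entails the inchoative 'the door closed'.
(b) Not entailed — Jonas closed the door, not the apple; the apple belongs to the buttering event.
(c) Entailed — the original entails any weakening of itself; this just drops 'in the evening', 'in the garden'.
(d) Not entailed — 'was buttering' is progressive on an accomplishment; it does not entail the completed 'buttered'.
(e) Not entailed — Jonas closed the door, not the apple; the apple belongs to the buttering event.
(f) Not entailed — 'steadily' adds information not in the original event.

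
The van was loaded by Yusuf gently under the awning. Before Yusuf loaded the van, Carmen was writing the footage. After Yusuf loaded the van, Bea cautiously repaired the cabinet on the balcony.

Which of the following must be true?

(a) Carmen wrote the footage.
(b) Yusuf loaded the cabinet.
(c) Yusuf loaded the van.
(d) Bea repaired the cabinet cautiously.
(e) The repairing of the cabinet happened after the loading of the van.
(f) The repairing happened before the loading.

(a) Not entailed — 'was writing' is progressive on an accomplishment; it does not entail the completed 'wrote'.
(b) Not entailed — Yusuf loaded the van, not the cabinet; the cabinet belongs to the repairing event.
(c) Entailed — dropping 'under the awning', 'gently' leaves a sub-description the original still satisfies.
(d) Entailed — every conjunct here is already in the original repairing event.
(e) Entailed — the narrative places the loading before the repairing.
(f) Not entailed — the narrative places the loading before the repairing, not after.

(c), (d), (e)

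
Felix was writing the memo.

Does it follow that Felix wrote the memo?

'was writing' is progressive; for an accomplishment like 'write the memo', it doesn't entail completion.

no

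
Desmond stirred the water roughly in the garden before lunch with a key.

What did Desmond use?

'with a key' marks the instrument of the stirring event.

a key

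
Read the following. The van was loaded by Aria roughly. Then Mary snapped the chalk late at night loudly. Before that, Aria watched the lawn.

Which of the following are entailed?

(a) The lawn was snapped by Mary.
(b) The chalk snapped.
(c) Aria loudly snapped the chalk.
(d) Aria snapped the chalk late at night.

(a) Not entailed — Mary snapped the chalk, not the lawn; the lawn belongs to the watching event.
(b) Entailed — 'Mary snapped the chalk' is causative; it entails the inchoative 'the chalk snapped'.
(c) Not entailed — the passage has Mary snapping the chalk, not Aria.
(d) Not entailed — the passage has Mary snapping the chalk, not Aria.

(b)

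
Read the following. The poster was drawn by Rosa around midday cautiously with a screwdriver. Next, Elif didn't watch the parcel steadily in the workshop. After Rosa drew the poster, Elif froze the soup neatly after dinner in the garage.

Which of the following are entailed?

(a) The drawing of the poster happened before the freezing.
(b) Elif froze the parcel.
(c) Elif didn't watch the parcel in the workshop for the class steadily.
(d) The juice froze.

(a) Entailed — the narrative places the drawing before the freezing.
(b) Not entailed — Elif froze the soup, not the parcel; the parcel belongs to the watching event.
(c) Entailed — under negation, adding a further restriction is entailed: if no such watching event occurred, none occurred for the class either.
(d) Not entailed — the soup is what froze, not the juice.

(a), (c)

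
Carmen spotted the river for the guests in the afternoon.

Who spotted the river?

Carmen

'Carmen' marks the agent of the spotting event.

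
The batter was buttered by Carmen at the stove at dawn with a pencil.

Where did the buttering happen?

at the stove

'at the stove' marks the location of the buttering event.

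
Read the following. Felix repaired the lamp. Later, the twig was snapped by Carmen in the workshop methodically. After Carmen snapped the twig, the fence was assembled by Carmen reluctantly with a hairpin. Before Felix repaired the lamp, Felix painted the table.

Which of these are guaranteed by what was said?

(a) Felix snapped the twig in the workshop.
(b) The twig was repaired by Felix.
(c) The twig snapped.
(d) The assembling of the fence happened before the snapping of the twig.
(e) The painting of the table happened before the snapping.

(a) Not entailed — the passage has Carmen snapping the twig, not Felix.
(b) Not entailed — Felix repaired the lamp, not the twig; the twig belongs to the snapping event.
(c) Entailed — 'Carmen snapped the twig' is causative; it entails the inchoative 'the twig snapped'.
(d) Not entailed — the narrative places the snapping before the assembling, not after.
(e) Entailed — the narrative places the painting before the snapping.

(c), (e)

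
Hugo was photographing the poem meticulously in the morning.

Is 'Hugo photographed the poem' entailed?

no

'was photographing' is progressive; for an accomplishment like 'photograph the poem', it doesn't entail completion.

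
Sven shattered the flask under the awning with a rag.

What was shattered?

the flask

'the flask' marks the patient of the shattering event.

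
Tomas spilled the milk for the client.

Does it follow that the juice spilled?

Nothing is said about any juice; only the milk is affected.

no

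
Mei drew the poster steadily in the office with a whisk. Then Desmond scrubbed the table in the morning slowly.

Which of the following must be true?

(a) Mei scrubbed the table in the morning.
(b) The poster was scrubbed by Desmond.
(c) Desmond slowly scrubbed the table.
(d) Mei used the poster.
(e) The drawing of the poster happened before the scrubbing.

(c), (e)

(a) Not entailed — the passage has Desmond scrubbing the table, not Mei.
(b) Not entailed — Desmond scrubbed the table, not the poster; the poster belongs to the drawing event.
(c) Entailed — every conjunct here is already in the original scrubbing event.
(d) Not entailed — the poster is the patient, not an instrument — Mei used a whisk.
(e) Entailed — the narrative places the drawing before the scrubbing.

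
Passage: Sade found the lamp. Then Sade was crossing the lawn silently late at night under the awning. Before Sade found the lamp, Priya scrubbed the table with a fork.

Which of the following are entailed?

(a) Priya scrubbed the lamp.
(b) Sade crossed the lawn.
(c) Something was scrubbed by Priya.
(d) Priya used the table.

(c)

(a) Not entailed — Priya scrubbed the table, not the lamp; the lamp belongs to the finding event.
(b) Not entailed — 'was crossing' is progressive on an accomplishment; it does not entail the completed 'crossed'.
(c) Entailed — every conjunct here is already in the original scrubbing event.
(d) Not entailed — the table is the patient, not an instrument — Priya used a fork.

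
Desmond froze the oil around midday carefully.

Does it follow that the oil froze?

'Desmond froze the oil' is the causative; it entails the inchoative 'the oil froze'.

yes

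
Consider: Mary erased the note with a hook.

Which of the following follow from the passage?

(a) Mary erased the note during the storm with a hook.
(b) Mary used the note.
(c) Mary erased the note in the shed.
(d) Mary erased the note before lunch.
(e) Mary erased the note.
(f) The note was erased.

(e), (f)

(a) Not entailed — 'during the storm' adds information not in the original event.
(b) Not entailed — the note is the patient, not an instrument — Mary used a hook.
(c) Not entailed — 'in the shed' adds information not in the original event.
(d) Not entailed — 'before lunch' adds information not in the original event.
(e) Entailed — every conjunct here is already in the original erasing event.
(f) Entailed — this follows by dropping conjuncts from the erasing event's description.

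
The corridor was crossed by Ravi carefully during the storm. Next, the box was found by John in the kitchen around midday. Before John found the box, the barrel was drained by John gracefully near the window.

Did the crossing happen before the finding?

yes

The narrative orders the crossing before the finding.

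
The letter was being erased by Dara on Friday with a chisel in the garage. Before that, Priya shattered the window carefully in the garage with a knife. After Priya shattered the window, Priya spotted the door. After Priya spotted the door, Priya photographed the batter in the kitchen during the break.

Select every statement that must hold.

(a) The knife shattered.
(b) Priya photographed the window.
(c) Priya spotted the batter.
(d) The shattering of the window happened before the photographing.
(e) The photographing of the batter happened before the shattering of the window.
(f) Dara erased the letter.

(a) Not entailed — the window is what shattered, not the knife.
(b) Not entailed — Priya photographed the batter, not the window; the window belongs to the shattering event.
(c) Not entailed — Priya spotted the door, not the batter; the batter belongs to the photographing event.
(d) Entailed — the narrative places the shattering before the photographing.
(e) Not entailed — the narrative places the shattering before the photographing, not after.
(f) Not entailed — 'was erasing' is progressive on an accomplishment; it does not entail the completed 'erased'.

(d)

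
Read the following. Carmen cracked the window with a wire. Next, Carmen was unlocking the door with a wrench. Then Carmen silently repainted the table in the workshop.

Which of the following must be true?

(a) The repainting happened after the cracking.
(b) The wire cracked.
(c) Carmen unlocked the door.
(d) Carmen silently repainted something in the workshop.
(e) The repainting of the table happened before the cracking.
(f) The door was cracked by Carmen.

(a) Entailed — the narrative places the cracking before the repainting.
(b) Not entailed — the window is what cracked, not the wire.
(c) Not entailed — 'was unlocking' is progressive on an accomplishment; it does not entail the completed 'unlocked'.
(d) Entailed — the original entails any weakening of itself; this just generalizes the patient.
(e) Not entailed — the narrative places the cracking before the repainting, not after.
(f) Not entailed — Carmen cracked the window, not the door; the door belongs to the unlocking event.

(a), (d)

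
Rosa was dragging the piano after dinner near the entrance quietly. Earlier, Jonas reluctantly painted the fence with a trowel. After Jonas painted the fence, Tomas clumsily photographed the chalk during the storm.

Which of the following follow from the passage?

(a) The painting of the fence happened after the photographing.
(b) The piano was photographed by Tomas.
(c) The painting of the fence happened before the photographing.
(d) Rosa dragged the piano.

(c), (d)

(a) Not entailed — the narrative places the painting before the photographing, not after.
(b) Not entailed — Tomas photographed the chalk, not the piano; the piano belongs to the dragging event.
(c) Entailed — the narrative places the painting before the photographing.
(d) Entailed — 'drag' is an activity; 'was dragging' entails that some dragging happened, so 'dragged' holds.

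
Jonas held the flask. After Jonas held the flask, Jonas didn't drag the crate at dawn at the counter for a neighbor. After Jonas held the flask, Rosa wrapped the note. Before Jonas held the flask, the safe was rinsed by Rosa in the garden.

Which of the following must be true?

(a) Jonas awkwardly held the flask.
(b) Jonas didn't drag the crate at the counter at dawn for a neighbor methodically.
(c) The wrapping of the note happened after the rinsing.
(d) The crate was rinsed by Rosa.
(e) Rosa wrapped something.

(a) Not entailed — 'awkwardly' adds information not in the original event.
(b) Entailed — under negation, adding a further restriction is entailed: if no such dragging event occurred, none occurred methodically either.
(c) Entailed — the narrative places the rinsing before the wrapping.
(d) Not entailed — Rosa rinsed the safe, not the crate; the crate belongs to the dragging event.
(e) Entailed — the original entails any weakening of itself; this just generalizes the patient.

(b), (c), (e)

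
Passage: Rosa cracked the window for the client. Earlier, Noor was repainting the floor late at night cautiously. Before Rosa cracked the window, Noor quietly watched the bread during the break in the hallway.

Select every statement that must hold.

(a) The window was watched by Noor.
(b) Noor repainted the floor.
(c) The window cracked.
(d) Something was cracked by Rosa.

(a) Not entailed — Noor watched the bread, not the window; the window belongs to the cracking event.
(b) Not entailed — 'was repainting' is progressive on an accomplishment; it does not entail the completed 'repainted'.
(c) Entailed — 'Rosa cracked the window' is causative; it entails the inchoative 'the window cracked'.
(d) Entailed — every conjunct here is already in the original cracking event.

(c), (d)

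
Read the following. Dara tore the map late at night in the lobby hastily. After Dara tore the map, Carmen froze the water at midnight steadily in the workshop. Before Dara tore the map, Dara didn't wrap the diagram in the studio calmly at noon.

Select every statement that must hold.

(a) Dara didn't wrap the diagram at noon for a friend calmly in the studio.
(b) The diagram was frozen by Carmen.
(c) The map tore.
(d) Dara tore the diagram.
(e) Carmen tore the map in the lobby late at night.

(a), (c)

(a) Entailed — under negation, adding a further restriction is entailed: if no such wrapping event occurred, none occurred for a friend either.
(b) Not entailed — Carmen froze the water, not the diagram; the diagram belongs to the wrapping event.
(c) Entailed — 'Dara tore the map' is causative; it entails the inchoative 'the map tore'.
(d) Not entailed — Dara tore the map, not the diagram; the diagram belongs to the wrapping event.
(e) Not entailed — the passage has Dara tearing the map, not Carmen.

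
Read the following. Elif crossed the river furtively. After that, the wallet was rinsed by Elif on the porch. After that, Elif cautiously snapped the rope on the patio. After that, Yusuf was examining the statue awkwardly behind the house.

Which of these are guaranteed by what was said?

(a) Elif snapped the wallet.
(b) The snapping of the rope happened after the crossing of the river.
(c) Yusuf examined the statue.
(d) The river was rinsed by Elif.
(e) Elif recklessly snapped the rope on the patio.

(b), (c)

(a) Not entailed — Elif snapped the rope, not the wallet; the wallet belongs to the rinsing event.
(b) Entailed — the narrative places the crossing before the snapping.
(c) Entailed — 'examine' is an activity; 'was examining' entails that some examining happened, so 'examined' holds.
(d) Not entailed — Elif rinsed the wallet, not the river; the river belongs to the crossing event.
(e) Not entailed — 'recklessly' adds a manner not in (and inconsistent with) the original.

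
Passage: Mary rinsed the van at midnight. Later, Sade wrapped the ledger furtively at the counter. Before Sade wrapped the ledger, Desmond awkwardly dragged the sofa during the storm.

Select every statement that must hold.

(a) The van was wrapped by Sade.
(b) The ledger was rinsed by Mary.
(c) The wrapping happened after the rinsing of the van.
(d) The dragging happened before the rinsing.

(c)

(a) Not entailed — Sade wrapped the ledger, not the van; the van belongs to the rinsing event.
(b) Not entailed — Mary rinsed the van, not the ledger; the ledger belongs to the wrapping event.
(c) Entailed — the narrative places the rinsing before the wrapping.
(d) Not entailed — the narrative doesn't order the dragging relative to the rinsing.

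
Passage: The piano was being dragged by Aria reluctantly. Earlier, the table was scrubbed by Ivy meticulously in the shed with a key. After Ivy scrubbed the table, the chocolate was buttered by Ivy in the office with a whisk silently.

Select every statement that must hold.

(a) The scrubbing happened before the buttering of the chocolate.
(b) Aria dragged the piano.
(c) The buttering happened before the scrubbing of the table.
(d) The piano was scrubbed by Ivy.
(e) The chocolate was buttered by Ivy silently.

(a), (b), (e)

(a) Entailed — the narrative places the scrubbing before the buttering.
(b) Entailed — 'drag' is an activity; 'was dragging' entails that some dragging happened, so 'dragged' holds.
(c) Not entailed — the narrative places the scrubbing before the buttering, not after.
(d) Not entailed — Ivy scrubbed the table, not the piano; the piano belongs to the dragging event.
(e) Entailed — this follows by dropping conjuncts from the buttering event's description.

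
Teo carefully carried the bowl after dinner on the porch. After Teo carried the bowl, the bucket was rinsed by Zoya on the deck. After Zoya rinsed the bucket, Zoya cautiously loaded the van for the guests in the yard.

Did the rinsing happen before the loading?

yes

The narrative orders the rinsing before the loading.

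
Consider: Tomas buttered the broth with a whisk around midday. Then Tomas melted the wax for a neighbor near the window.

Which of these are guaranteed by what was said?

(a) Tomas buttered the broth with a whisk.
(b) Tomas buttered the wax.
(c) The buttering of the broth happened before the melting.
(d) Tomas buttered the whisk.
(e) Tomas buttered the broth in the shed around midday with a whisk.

(a) Entailed — dropping 'around midday' leaves a sub-description the original still satisfies.
(b) Not entailed — Tomas buttered the broth, not the wax; the wax belongs to the melting event.
(c) Entailed — the narrative places the buttering before the melting.
(d) Not entailed — the whisk is the instrument, not what was buttered.
(e) Not entailed — 'in the shed' adds information not in the original event.

(a), (c)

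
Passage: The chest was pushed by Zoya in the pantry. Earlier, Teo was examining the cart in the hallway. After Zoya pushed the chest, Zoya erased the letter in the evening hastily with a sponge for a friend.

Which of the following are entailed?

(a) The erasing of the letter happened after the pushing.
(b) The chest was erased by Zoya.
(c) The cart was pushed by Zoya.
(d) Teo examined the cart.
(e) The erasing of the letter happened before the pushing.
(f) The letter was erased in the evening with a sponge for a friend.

(a), (d), (f)

(a) Entailed — the narrative places the pushing before the erasing.
(b) Not entailed — Zoya erased the letter, not the chest; the chest belongs to the pushing event.
(c) Not entailed — Zoya pushed the chest, not the cart; the cart belongs to the examining event.
(d) Entailed — 'examine' is an activity; 'was examining' entails that some examining happened, so 'examined' holds.
(e) Not entailed — the narrative places the pushing before the erasing, not after.
(f) Entailed — dropping 'hastily' and generalizing the agent leaves a sub-description the original still satisfies.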